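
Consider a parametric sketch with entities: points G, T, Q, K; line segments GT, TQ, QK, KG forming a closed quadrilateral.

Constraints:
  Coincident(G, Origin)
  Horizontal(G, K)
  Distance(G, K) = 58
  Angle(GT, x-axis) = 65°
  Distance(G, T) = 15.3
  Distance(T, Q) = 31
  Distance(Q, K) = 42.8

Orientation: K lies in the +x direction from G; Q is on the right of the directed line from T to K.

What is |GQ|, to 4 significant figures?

23.32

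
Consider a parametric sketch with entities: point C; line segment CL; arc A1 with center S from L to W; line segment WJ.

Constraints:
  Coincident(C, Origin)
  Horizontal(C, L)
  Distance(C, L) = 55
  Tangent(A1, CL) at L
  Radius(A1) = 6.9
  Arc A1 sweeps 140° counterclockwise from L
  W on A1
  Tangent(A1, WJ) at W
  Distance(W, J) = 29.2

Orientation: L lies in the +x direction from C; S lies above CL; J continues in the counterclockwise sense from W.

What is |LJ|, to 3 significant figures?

35.8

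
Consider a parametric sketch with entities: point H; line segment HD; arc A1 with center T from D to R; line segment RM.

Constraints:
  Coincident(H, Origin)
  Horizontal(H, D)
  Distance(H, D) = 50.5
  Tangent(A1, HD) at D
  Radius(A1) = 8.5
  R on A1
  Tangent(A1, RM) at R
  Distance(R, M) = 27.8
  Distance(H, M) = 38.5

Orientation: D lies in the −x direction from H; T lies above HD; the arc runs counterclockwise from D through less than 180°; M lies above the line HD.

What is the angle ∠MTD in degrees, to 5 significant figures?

128.63°

H is at the origin; HD is horizontal with |HD| = 50.5 and D on the −x side, so D = (-50.500, 0.0000). Tangency of A1 to HD means the radius TD is perpendicular to HD, so T = D + (0, 8.5) = (-50.500, 8.5000). Since TR ⟂ RM (tangency), |TM| = √(8.5² + 27.8²) = 29.070 regardless of where R sits on A1. So M lies on both circle(H, 38.5) and circle(T, 29.070); the above-HD intersection is M = (-27.789, 26.646). R is the foot of the tangent from M: R = (-43.484, 3.7010).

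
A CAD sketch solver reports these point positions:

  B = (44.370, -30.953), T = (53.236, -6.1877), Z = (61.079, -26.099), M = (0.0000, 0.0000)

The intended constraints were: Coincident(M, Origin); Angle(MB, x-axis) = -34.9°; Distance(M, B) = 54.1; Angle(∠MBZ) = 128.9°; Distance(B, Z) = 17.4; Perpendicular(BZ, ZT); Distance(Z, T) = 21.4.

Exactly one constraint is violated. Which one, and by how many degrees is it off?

Perpendicular(BZ, ZT) — off by 5.30°.

M = (0.00, 0.00) ✓; MB at -34.90° ✓; |MB| = 54.10 ✓; ∠MBZ = 128.9° ✓; |BZ| = 17.40 ✓; ∠(BZ, ZT) = 95.30° ✗; |ZT| = 21.40 ✓.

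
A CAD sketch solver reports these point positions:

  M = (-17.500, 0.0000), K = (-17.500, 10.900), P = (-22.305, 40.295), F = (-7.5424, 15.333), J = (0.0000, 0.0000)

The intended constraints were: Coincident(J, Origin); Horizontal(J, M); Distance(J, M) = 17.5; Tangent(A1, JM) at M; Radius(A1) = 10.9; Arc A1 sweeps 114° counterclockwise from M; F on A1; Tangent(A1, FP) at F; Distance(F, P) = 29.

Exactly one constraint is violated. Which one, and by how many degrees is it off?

Tangent(A1, FP) at F — off by 6.60°.

J = (0.00, 0.00) ✓; J.y = 0.00, M.y = 0.00 ✓; |JM| = 17.50 ✓; ∠(KM, MJ) = 90.00° ✓; |KM| = 10.90 ✓; bearing(K→F) − bearing(K→M) = 114.0° ✓; |KF| = 10.90 ✓; ∠(KF, FP) = 83.40° ✗; |FP| = 29.00 ✓.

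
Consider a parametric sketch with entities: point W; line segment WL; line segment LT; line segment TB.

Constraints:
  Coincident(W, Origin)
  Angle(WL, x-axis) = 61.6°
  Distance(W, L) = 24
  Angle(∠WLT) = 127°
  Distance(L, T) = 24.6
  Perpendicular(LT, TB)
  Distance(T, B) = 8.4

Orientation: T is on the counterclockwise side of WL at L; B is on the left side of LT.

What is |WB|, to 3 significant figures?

40.5

W is at the origin; WL runs at 61.6° with length 24.0, so L = 24.0·(cos 61.6°, sin 61.6°) = (11.4, 21.1). ∠WLT = 127.0°, so LT runs at 61.6° + (180° − 127.0°) = 115° from the x-axis; with |LT| = 24.6, T = L + 24.6·(cos 115°, sin 115°) = (1.17, 43.5). LT ⟂ TB; with |TB| = 8.4 on the left of LT, B = T + 8.4·(-0.909, -0.416) = (-6.46, 40.0). Then |WB| = |B − W| = 40.5.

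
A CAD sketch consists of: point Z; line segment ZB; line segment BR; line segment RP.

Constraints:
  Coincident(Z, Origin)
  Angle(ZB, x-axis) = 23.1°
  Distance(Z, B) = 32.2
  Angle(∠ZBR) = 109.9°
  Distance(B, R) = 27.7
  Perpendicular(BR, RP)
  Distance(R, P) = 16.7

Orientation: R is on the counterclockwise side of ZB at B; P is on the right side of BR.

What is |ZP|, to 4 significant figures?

60.84

Z is at the origin; ZB runs at 23.1° with length 32.2, so B = 32.2·(cos 23.1°, sin 23.1°) = (29.62, 12.63). ∠ZBR = 109.9°, so BR runs at 23.1° + (180° − 109.9°) = 93.20° from the x-axis; with |BR| = 27.7, R = B + 27.7·(cos 93.20°, sin 93.20°) = (28.07, 40.29). BR is perpendicular to RP; with |RP| = 16.7 on the right of BR, P = R + 16.7·(0.9984, 0.05582) = (44.75, 41.22). Then |ZP| = |P − Z| = 60.84.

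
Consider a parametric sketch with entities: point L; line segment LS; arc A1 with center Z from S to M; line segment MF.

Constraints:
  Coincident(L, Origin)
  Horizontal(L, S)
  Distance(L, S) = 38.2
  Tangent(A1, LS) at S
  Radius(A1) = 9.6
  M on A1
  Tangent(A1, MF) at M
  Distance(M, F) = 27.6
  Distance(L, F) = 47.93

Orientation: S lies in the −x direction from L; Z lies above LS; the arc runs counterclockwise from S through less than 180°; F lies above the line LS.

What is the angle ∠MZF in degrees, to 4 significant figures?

70.82°

Checks: |ZM| = 9.600 ✓; ∠(ZM, MF) = 90.00° ✓; |MF| = 27.60 ✓; |LF| = 47.93 ✓.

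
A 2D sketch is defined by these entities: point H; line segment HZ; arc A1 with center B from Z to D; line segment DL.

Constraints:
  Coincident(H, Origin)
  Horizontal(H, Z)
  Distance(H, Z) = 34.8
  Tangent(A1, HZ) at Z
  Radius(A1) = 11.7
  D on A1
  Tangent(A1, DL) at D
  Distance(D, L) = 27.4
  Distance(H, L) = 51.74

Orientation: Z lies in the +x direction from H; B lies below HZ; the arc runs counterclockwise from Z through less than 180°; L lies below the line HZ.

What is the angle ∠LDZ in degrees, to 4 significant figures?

126.9°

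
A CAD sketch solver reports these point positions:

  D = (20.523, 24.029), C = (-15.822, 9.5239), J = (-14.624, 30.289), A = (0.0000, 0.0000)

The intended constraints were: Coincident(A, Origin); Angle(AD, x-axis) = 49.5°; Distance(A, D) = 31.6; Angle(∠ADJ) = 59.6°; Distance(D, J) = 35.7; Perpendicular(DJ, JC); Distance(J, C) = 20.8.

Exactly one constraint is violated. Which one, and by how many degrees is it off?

Perpendicular(DJ, JC) — off by 6.80°.

A = (0.00, 0.00) ✓; AD at 49.50° ✓; |AD| = 31.60 ✓; ∠ADJ = 59.60° ✓; |DJ| = 35.70 ✓; ∠(DJ, JC) = 96.80° ✗; |JC| = 20.80 ✓.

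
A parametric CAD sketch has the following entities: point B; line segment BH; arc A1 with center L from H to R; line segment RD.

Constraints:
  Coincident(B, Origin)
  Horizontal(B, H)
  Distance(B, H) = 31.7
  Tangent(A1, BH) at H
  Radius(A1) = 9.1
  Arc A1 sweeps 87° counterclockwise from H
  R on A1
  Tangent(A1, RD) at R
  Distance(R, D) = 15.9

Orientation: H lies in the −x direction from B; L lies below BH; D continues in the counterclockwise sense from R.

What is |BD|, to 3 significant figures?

48.3

On A1, H sits at bearing 90° from L; an 87° counterclockwise sweep puts R at bearing 177°, so R = L + 9.1·(cos 177°, sin 177°) = (-40.8, -8.62). Tangency of A1 to RD means the radius LR is perpendicular to RD, so RD runs along (−sin 177°, cos 177°); with |RD| = 15.9, D = (-41.6, -24.5). Then |BD| = |D − B| = 48.3.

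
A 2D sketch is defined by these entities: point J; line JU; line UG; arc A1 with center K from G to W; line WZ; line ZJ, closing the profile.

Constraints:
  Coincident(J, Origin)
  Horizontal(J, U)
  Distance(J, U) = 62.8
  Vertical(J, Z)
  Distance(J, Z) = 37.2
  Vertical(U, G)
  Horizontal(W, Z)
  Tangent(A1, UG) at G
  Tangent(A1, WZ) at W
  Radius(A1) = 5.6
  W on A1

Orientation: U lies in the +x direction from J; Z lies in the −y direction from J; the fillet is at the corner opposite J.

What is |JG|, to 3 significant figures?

70.3

The virtual corner opposite J is at (62.8, -37.2). A1 meets UG tangentially, so KG is at right angles to UG and the tangent condition forces KW to be normal to WZ, with radius 5.6, so the center K sits 5.6 in from both sides at K = (57.2, -31.6). That places the tangent points at G = (62.8, -31.6) on UG and W = (57.2, -37.2) on WZ. Then |JG| = |G − J| = 70.3.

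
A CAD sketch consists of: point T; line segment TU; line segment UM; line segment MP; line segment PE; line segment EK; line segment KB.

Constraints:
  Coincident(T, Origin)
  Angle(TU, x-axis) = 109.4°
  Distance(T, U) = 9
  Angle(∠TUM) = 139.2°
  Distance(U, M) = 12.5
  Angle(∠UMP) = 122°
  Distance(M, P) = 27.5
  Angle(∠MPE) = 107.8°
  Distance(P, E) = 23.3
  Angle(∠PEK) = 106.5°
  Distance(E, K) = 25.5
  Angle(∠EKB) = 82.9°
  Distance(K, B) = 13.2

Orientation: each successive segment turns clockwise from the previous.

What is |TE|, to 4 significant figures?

39.96

T is at the origin; TU runs at 109.4° with length 9.0, so U = (-2.989, 8.489). ∠TUM = 139.2° gives UM at 68.60° from the x-axis; with |UM| = 12.5, M = (1.572, 20.13). ∠UMP = 122.0° gives MP at 10.60° from the x-axis; with |MP| = 27.5, P = (28.60, 25.19). ∠MPE = 107.8° gives PE at -61.60° from the x-axis; with |PE| = 23.3, E = (39.68, 4.690). Then |TE| = |E − T| = 39.96.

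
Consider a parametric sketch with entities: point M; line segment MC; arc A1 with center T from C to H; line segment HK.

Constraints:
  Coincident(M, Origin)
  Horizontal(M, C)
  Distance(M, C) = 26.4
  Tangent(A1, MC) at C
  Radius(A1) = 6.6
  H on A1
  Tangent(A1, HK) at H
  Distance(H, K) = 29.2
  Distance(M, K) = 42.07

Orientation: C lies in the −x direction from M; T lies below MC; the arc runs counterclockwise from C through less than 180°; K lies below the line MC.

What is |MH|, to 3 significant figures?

33.8

M is at the origin; MC is horizontal with |MC| = 26.4 and C on the −x side, so C = (-26.4, 0.00). Tangency of A1 to MC means the radius TC is perpendicular to MC, so T = C + (0, -6.6) = (-26.4, -6.60). Since TH ⟂ HK (tangency), |TK| = √(6.6² + 29.2²) = 29.9 regardless of where H sits on A1. So K lies on both circle(M, 42.07) and circle(T, 29.9); the below-MC intersection is K = (-21.5, -36.1). H is the foot of the tangent from K: H = (-32.5, -9.08).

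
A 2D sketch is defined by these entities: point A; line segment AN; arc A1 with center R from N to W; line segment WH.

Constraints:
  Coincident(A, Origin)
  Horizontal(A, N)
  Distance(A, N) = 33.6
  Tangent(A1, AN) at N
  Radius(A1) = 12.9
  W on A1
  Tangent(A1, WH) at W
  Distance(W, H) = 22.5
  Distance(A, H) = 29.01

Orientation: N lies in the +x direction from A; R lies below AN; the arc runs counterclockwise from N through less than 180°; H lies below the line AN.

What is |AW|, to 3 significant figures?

23.3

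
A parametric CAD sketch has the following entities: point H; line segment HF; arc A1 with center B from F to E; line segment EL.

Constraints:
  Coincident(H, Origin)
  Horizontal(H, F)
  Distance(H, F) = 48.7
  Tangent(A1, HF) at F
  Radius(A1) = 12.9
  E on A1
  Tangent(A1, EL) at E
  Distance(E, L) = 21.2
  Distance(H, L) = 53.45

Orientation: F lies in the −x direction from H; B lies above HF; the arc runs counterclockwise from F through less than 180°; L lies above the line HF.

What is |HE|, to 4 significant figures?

39.01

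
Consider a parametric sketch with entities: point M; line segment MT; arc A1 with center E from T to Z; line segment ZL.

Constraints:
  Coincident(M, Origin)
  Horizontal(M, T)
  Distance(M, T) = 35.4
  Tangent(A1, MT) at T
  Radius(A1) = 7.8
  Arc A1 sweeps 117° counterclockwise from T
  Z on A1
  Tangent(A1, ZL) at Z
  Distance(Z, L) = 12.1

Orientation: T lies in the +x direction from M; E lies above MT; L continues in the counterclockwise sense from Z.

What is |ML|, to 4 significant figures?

42.99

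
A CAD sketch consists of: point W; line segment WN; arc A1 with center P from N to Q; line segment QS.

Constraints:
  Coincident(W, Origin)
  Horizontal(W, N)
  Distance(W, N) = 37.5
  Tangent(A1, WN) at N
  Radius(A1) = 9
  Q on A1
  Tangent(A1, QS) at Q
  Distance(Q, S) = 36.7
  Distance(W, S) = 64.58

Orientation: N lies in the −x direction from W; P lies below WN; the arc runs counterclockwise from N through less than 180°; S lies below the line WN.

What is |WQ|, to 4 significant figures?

47.41

W is at the origin; WN is horizontal with |WN| = 37.5 and N on the −x side, so N = (-37.50, 0.000). Tangency of A1 to WN means the radius PN is perpendicular to WN, so P = N + (0, -9) = (-37.50, -9.000). Since PQ ⟂ QS (tangency), |PS| = √(9.0² + 36.7²) = 37.79 regardless of where Q sits on A1. So S lies on both circle(W, 64.58) and circle(P, 37.79); the below-WN intersection is S = (-45.37, -45.96). Q is the foot of the tangent from S: Q = (-46.50, -9.276).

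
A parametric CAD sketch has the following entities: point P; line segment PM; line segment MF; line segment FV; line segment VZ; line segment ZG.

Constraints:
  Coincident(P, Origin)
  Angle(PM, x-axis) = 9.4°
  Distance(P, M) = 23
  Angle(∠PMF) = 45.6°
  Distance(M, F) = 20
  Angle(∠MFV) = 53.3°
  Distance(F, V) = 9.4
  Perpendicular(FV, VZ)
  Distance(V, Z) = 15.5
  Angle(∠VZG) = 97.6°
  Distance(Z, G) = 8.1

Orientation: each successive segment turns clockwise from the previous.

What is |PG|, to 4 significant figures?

27.22

P is at the origin; PM runs at 9.4° with length 23.0, so M = (22.69, 3.756). ∠PMF = 45.6° gives MF at -125.0° from the x-axis; with |MF| = 20.0, F = (11.22, -12.63). ∠MFV = 53.3° gives FV at 108.3° from the x-axis; with |FV| = 9.4, V = (8.268, -3.702). FV ⟂ VZ, so VZ runs at 18.30°; with |VZ| = 15.5, Z = (22.98, 1.165). ∠VZG = 97.6° gives ZG at -64.10° from the x-axis; with |ZG| = 8.1, G = (26.52, -6.121). Then |PG| = |G − P| = 27.22.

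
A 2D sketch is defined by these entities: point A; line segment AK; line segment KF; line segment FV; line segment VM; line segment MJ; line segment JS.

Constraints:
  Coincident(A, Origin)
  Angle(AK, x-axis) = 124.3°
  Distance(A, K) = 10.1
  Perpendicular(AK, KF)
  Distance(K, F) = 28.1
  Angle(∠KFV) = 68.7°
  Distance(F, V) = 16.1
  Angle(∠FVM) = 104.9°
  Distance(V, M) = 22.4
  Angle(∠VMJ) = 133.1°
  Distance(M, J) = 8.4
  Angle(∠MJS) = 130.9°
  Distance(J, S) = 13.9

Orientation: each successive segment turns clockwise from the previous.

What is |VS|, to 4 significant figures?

33.32

∠VMJ = 133.1° gives MJ at 161.0° from the x-axis; with |MJ| = 8.4, J = (-6.595, 0.7445). ∠MJS = 130.9° gives JS at 111.9° from the x-axis; with |JS| = 13.9, S = (-11.78, 13.64). Then |VS| = |S − V| = 33.32.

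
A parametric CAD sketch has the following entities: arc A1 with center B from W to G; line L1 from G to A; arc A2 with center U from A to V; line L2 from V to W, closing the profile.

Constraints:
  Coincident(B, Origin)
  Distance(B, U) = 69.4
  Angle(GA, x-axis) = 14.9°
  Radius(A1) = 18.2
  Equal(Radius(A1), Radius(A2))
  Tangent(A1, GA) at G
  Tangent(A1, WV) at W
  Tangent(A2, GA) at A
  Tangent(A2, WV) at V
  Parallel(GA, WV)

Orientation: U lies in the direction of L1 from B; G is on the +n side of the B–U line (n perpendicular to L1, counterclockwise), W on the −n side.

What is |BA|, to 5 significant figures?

71.747

The slot axis is L1's direction at 14.9°, so u = (cos 14.9°, sin 14.9°) = (0.96638, 0.25713) and n = (−sin 14.9°, cos 14.9°) = (-0.25713, 0.96638). B is at the origin and U lies 69.4 along u from B, so U = 69.4·u = (67.066, 17.845). Tangency of A1 to both parallel lines with radius 18.2 puts G and W at B ± 18.2·n: G = (-4.6798, 17.588), W = (4.6798, -17.588). Equal radii place A and V the same way about U: A = U + 18.2·n = (62.387, 35.433), V = U − 18.2·n = (71.746, 0.25697). Then |BA| = |A − B| = 71.747.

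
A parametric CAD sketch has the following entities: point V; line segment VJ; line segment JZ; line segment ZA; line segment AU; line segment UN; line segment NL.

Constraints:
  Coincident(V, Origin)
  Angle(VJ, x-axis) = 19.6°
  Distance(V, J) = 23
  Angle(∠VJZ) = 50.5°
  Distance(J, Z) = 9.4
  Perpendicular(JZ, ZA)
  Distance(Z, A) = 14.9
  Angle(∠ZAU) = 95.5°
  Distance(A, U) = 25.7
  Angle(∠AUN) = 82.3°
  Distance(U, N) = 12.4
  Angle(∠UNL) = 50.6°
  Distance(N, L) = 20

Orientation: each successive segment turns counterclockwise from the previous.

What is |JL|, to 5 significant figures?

18.266

V is at the origin; VJ runs at 19.6° with length 23.0, so J = (21.667, 7.7154). ∠VJZ = 50.5° gives JZ at 149.10° from the x-axis; with |JZ| = 9.4, Z = (13.602, 12.543). JZ is perpendicular to ZA, so ZA runs at -120.90°; with |ZA| = 14.9, A = (5.9497, -0.24249). ∠ZAU = 95.5° gives AU at -36.400° from the x-axis; with |AU| = 25.7, U = (26.636, -15.493). ∠AUN = 82.3° gives UN at 61.300° from the x-axis; with |UN| = 12.4, N = (32.590, -4.6167). ∠UNL = 50.6° gives NL at -169.30° from the x-axis; with |NL| = 20.0, L = (12.938, -8.3301). Then |JL| = |L − J| = 18.266.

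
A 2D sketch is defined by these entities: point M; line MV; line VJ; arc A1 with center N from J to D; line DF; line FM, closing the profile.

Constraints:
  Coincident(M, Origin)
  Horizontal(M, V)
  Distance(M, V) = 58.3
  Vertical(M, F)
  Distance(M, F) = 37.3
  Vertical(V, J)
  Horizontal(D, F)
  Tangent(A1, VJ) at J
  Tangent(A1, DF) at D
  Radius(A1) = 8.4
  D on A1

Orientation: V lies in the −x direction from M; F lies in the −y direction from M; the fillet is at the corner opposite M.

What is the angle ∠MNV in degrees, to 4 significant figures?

76.13°

M is at the origin; M and V share the same y with |MV| = 58.3 and V on the −x side, so V = (-58.30, 0.000). MF is vertical with |MF| = 37.3 and F on the −y side, so F = (0.000, -37.30). The virtual corner opposite M is at (-58.30, -37.30). A1 meets VJ tangentially, so NJ is at right angles to VJ and tangency of A1 to DF means the radius ND is perpendicular to DF, with radius 8.4, so the center N sits 8.4 in from both sides at N = (-49.90, -28.90). Then cos ∠MNV = NM·NV / (|NM||NV|), giving 76.13°.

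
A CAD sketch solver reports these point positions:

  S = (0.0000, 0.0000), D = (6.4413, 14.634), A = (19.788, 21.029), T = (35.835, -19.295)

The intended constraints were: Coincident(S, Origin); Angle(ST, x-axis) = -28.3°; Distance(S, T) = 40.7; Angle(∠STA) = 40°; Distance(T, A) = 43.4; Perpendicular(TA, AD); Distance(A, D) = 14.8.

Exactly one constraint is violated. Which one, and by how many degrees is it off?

Perpendicular(TA, AD) — off by 3.90°.

S = (0.00, 0.00) ✓; ST at -28.30° ✓; |ST| = 40.70 ✓; ∠STA = 40.00° ✓; |TA| = 43.40 ✓; ∠(TA, AD) = 93.90° ✗; |AD| = 14.80 ✓.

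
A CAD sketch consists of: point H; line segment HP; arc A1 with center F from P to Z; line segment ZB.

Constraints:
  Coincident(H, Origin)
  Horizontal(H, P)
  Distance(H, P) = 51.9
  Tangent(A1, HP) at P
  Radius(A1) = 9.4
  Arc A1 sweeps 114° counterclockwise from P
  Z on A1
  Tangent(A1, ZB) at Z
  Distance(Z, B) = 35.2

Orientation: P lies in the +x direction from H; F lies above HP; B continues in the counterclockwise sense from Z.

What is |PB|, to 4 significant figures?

45.74

On A1, P sits at bearing -90° from F; a 114° counterclockwise sweep puts Z at bearing 24°, so Z = F + 9.4·(cos 24°, sin 24°) = (60.49, 13.22). A1 meets ZB tangentially, so FZ is at right angles to ZB, so ZB runs along (−sin 24°, cos 24°); with |ZB| = 35.2, B = (46.17, 45.38). Then |PB| = |B − P| = 45.74.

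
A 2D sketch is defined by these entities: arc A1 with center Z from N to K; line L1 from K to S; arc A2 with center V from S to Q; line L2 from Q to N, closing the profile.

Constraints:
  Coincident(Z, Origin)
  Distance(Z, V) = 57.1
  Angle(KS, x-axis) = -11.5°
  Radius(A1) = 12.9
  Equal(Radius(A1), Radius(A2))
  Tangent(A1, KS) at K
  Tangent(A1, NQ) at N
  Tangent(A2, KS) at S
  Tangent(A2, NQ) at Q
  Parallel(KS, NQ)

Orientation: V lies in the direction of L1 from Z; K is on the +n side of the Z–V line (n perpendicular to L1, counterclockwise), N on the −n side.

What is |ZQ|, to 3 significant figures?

58.5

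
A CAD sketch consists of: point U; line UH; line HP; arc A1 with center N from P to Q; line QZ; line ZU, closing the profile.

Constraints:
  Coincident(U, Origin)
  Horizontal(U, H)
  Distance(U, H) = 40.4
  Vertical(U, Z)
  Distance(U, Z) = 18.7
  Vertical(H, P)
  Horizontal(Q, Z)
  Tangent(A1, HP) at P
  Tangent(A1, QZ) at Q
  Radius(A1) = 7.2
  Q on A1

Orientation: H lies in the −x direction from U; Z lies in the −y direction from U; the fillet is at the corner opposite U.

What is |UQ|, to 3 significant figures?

38.1

The virtual corner opposite U is at (-40.4, -18.7). A1 meets HP tangentially, so NP is at right angles to HP and since A1 is tangent to QZ there, NQ ⟂ QZ, with radius 7.2, so the center N sits 7.2 in from both sides at N = (-33.2, -11.5). That places the tangent points at P = (-40.4, -11.5) on HP and Q = (-33.2, -18.7) on QZ. Then |UQ| = |Q − U| = 38.1.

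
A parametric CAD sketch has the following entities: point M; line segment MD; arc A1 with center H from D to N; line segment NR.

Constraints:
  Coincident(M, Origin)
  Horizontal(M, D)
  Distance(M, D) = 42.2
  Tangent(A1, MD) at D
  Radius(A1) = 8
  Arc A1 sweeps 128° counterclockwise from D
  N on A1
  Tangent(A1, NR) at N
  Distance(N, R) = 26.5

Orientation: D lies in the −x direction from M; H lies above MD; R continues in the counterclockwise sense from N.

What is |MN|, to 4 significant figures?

38.15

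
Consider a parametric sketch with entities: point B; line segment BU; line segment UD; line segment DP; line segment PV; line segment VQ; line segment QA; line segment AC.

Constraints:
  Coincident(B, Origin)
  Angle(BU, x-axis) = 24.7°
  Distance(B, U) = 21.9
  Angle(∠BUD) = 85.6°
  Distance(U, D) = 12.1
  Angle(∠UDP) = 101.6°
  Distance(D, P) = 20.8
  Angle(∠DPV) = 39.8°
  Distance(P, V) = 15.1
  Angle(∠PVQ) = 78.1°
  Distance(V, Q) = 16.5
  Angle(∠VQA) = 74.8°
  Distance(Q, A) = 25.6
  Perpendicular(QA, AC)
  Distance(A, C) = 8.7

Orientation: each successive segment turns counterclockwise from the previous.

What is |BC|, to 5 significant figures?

18.965

∠VQA = 74.8° gives QA at -175.20° from the x-axis; with |QA| = 25.6, A = (-14.387, 21.826). The perpendicularity gives AC at right angles to QA, so AC runs at -85.200°; with |AC| = 8.7, C = (-13.659, 13.157). Then |BC| = |C − B| = 18.965.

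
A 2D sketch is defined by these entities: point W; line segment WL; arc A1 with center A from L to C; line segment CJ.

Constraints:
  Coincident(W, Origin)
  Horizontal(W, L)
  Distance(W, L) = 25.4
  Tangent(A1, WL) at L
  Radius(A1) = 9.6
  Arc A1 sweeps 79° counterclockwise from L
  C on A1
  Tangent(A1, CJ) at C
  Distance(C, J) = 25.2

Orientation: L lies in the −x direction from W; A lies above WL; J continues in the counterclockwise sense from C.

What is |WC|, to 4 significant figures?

17.76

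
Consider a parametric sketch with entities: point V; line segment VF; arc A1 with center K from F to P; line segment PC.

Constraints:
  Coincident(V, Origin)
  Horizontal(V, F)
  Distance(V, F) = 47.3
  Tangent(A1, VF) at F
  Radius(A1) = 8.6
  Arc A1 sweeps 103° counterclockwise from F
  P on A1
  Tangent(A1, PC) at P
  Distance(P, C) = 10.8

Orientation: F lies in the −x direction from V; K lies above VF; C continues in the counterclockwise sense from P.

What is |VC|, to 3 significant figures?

46.4

V is at the origin; V and F share the same y with |VF| = 47.3 and F on the −x side, so F = (-47.3, 0.00). The tangent condition forces KF to be normal to VF, so K = F + (0, 8.6) = (-47.3, 8.60). On A1, F sits at bearing -90° from K; a 103° counterclockwise sweep puts P at bearing 13°, so P = K + 8.6·(cos 13°, sin 13°) = (-38.9, 10.5). Tangency of A1 to PC means the radius KP is perpendicular to PC, so PC runs along (−sin 13°, cos 13°); with |PC| = 10.8, C = (-41.3, 21.1). Then |VC| = |C − V| = 46.4.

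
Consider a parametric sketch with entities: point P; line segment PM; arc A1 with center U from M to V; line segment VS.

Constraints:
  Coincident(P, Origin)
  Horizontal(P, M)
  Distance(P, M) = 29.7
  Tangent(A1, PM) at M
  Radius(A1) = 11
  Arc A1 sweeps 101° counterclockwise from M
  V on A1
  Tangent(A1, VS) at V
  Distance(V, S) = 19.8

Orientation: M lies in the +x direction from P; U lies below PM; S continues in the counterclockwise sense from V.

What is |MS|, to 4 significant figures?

33.28

P is at the origin; PM is horizontal with |PM| = 29.7 and M on the +x side, so M = (29.70, 0.000). Tangency of A1 to PM means the radius UM is perpendicular to PM, so U = M + (0, -11) = (29.70, -11.00). On A1, M sits at bearing 90° from U; a 101° counterclockwise sweep puts V at bearing 191°, so V = U + 11.0·(cos 191°, sin 191°) = (18.90, -13.10). Since A1 is tangent to VS there, UV ⟂ VS, so VS runs along (−sin 191°, cos 191°); with |VS| = 19.8, S = (22.68, -32.54). Then |MS| = |S − M| = 33.28.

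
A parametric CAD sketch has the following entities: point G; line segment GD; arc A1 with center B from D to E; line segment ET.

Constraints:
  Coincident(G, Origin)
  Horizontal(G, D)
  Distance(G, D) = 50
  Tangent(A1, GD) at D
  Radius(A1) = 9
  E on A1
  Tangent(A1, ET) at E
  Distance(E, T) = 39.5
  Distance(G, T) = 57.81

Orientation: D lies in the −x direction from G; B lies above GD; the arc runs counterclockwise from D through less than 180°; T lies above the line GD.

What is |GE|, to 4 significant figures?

41.80

G is at the origin; G and D share the same y with |GD| = 50.0 and D on the −x side, so D = (-50.00, 0.000). Since A1 is tangent to GD there, BD ⟂ GD, so B = D + (0, 9) = (-50.00, 9.000). Since BE ⟂ ET (tangency), |BT| = √(9.0² + 39.5²) = 40.51 regardless of where E sits on A1. So T lies on both circle(G, 57.81) and circle(B, 40.51); the above-GD intersection is T = (-34.46, 46.41). E is the foot of the tangent from T: E = (-41.13, 7.481).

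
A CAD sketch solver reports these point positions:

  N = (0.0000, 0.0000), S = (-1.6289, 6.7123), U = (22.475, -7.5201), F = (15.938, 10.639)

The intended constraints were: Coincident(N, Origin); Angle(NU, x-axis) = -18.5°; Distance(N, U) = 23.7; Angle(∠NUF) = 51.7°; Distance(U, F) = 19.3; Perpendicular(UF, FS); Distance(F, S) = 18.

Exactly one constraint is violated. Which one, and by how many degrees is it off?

Perpendicular(UF, FS) — off by 7.20°.

N = (0.00, 0.00) ✓; NU at -18.50° ✓; |NU| = 23.70 ✓; ∠NUF = 51.70° ✓; |UF| = 19.30 ✓; ∠(UF, FS) = 82.80° ✗; |FS| = 18.00 ✓.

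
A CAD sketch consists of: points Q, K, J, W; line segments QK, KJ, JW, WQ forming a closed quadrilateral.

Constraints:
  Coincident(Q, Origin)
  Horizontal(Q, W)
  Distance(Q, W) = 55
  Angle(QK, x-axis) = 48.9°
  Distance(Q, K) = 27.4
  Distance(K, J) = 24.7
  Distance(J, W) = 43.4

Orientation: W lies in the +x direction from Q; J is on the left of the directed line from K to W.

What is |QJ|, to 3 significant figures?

52.1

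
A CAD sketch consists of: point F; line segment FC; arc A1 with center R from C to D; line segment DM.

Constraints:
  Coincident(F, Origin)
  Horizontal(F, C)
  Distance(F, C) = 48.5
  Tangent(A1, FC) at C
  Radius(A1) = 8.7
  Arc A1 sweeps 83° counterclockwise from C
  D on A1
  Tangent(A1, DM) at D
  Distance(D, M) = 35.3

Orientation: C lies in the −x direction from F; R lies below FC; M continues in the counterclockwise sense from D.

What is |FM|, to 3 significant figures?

74.8

F is at the origin; F and C share the same y with |FC| = 48.5 and C on the −x side, so C = (-48.5, 0.00). Since A1 is tangent to FC there, RC ⟂ FC, so R = C + (0, -8.7) = (-48.5, -8.70). On A1, C sits at bearing 90° from R; an 83° counterclockwise sweep puts D at bearing 173°, so D = R + 8.7·(cos 173°, sin 173°) = (-57.1, -7.64). Since A1 is tangent to DM there, RD ⟂ DM, so DM runs along (−sin 173°, cos 173°); with |DM| = 35.3, M = (-61.4, -42.7). Then |FM| = |M − F| = 74.8.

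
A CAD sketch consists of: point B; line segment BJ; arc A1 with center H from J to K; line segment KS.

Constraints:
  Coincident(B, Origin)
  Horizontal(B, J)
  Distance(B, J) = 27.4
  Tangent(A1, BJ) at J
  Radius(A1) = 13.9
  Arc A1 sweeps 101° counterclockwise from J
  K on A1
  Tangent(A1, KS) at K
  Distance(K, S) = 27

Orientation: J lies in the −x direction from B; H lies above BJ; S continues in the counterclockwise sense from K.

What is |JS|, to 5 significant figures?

43.886

On A1, J sits at bearing -90° from H; a 101° counterclockwise sweep puts K at bearing 11°, so K = H + 13.9·(cos 11°, sin 11°) = (-13.755, 16.552). Since A1 is tangent to KS there, HK ⟂ KS, so KS runs along (−sin 11°, cos 11°); with |KS| = 27.0, S = (-18.907, 43.056). Then |JS| = |S − J| = 43.886.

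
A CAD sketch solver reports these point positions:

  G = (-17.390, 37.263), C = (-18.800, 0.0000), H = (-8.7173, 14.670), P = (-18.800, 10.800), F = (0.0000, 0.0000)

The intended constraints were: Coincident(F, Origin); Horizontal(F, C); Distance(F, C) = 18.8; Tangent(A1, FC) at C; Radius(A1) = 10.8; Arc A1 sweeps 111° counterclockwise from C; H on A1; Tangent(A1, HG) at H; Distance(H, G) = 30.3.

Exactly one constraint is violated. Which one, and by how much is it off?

Distance(H, G) = 30.3 — off by 6.10.

F = (0.00, 0.00) ✓; F.y = 0.00, C.y = 0.00 ✓; |FC| = 18.80 ✓; ∠(PC, CF) = 90.00° ✓; |PC| = 10.80 ✓; bearing(P→H) − bearing(P→C) = 111.0° ✓; |PH| = 10.80 ✓; ∠(PH, HG) = 90.00° ✓; |HG| = 24.20 ✗.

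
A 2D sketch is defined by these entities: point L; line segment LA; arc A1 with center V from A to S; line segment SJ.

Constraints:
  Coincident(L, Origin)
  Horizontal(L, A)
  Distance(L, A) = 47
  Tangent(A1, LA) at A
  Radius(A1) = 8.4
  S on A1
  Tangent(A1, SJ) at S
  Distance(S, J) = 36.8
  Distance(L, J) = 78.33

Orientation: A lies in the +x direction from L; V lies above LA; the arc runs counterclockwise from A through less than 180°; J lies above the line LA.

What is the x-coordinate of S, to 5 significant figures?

54.922

Checks: |VS| = 8.400 ✓; ∠(VS, SJ) = 90.00° ✓; |SJ| = 36.80 ✓; |LJ| = 78.33 ✓.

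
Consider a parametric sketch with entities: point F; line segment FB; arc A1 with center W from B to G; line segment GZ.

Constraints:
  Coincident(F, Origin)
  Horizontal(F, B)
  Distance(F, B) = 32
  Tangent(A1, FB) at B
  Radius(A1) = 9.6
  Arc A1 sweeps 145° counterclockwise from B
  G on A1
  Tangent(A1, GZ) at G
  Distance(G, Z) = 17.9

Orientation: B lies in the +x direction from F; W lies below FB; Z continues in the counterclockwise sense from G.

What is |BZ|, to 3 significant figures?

29.2

F is at the origin; FB is horizontal with |FB| = 32.0 and B on the +x side, so B = (32.0, 0.00). The tangent condition forces WB to be normal to FB, so W = B + (0, -9.6) = (32.0, -9.60). On A1, B sits at bearing 90° from W; a 145° counterclockwise sweep puts G at bearing 235°, so G = W + 9.6·(cos 235°, sin 235°) = (26.5, -17.5). Tangency of A1 to GZ means the radius WG is perpendicular to GZ, so GZ runs along (−sin 235°, cos 235°); with |GZ| = 17.9, Z = (41.2, -27.7). Then |BZ| = |Z − B| = 29.2.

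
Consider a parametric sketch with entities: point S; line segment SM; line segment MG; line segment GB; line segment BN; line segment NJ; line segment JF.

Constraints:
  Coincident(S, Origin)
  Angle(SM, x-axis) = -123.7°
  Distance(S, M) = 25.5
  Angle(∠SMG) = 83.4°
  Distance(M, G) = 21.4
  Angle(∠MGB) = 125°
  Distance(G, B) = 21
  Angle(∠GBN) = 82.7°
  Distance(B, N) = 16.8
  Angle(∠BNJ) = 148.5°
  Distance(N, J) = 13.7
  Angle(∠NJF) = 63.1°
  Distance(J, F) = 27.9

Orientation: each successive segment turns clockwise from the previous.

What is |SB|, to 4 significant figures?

31.58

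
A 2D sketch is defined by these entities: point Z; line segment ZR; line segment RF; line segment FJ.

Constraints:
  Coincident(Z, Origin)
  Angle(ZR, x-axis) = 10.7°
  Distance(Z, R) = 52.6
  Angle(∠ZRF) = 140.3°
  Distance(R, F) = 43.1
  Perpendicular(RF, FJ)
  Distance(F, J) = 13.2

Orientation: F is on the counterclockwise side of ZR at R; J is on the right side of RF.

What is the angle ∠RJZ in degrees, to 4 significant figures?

12.22°

Z is at the origin; ZR runs at 10.7° with length 52.6, so R = 52.6·(cos 10.7°, sin 10.7°) = (51.69, 9.766). ∠ZRF = 140.3°, so RF runs at 10.7° + (180° − 140.3°) = 50.40° from the x-axis; with |RF| = 43.1, F = R + 43.1·(cos 50.40°, sin 50.40°) = (79.16, 42.98). The perpendicularity gives FJ at right angles to RF; with |FJ| = 13.2 on the right of RF, J = F + 13.2·(0.7705, -0.6374) = (89.33, 34.56). Then cos ∠RJZ = JR·JZ / (|JR||JZ|), giving 12.22°.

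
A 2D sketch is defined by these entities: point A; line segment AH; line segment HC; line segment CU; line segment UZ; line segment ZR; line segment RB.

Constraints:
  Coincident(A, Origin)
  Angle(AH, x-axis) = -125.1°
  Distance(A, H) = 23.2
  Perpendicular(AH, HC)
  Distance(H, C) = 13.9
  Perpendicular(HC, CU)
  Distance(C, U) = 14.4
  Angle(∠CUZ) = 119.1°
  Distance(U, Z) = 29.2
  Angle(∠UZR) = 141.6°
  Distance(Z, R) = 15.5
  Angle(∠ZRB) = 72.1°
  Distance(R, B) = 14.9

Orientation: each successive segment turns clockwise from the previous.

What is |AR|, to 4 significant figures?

27.07

A is at the origin; AH runs at -125.1° with length 23.2, so H = (-13.34, -18.98). AH ⟂ HC, so HC runs at 144.9°; with |HC| = 13.9, C = (-24.71, -10.99). HC is perpendicular to CU, so CU runs at 54.90°; with |CU| = 14.4, U = (-16.43, 0.7929). ∠CUZ = 119.1° gives UZ at -6.000° from the x-axis; with |UZ| = 29.2, Z = (12.61, -2.259). ∠UZR = 141.6° gives ZR at -44.40° from the x-axis; with |ZR| = 15.5, R = (23.68, -13.10). Then |AR| = |R − A| = 27.07.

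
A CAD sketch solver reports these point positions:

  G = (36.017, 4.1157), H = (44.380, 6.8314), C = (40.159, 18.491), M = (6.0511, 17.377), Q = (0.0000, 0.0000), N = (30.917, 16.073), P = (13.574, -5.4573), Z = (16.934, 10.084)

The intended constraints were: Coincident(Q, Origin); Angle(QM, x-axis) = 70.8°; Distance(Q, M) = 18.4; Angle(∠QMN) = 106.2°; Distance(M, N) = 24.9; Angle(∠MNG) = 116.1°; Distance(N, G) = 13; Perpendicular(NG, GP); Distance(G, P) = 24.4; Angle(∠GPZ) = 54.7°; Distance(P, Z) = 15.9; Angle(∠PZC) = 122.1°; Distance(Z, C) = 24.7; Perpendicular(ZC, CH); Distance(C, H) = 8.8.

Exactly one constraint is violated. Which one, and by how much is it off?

Distance(C, H) = 8.8 — off by 3.60.

Q = (0.00, 0.00) ✓; QM at 70.80° ✓; |QM| = 18.40 ✓; ∠QMN = 106.2° ✓; |MN| = 24.90 ✓; ∠MNG = 116.1° ✓; |NG| = 13.00 ✓; ∠(NG, GP) = 90.00° ✓; |GP| = 24.40 ✓; ∠GPZ = 54.70° ✓; |PZ| = 15.90 ✓; ∠PZC = 122.1° ✓; |ZC| = 24.70 ✓; ∠(ZC, CH) = 90.00° ✓; |CH| = 12.40 ✗.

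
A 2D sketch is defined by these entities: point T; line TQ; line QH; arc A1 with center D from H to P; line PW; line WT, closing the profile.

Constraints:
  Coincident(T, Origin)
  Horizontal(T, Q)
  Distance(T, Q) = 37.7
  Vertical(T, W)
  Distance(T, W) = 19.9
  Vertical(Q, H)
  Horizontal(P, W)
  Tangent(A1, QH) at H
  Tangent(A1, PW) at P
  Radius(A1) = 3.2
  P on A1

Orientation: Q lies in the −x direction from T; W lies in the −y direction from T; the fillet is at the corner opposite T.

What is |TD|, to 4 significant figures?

38.33

T is at the origin; TQ is horizontal with |TQ| = 37.7 and Q on the −x side, so Q = (-37.70, 0.000). TW is vertical with |TW| = 19.9 and W on the −y side, so W = (0.000, -19.90). The virtual corner opposite T is at (-37.70, -19.90). Tangency of A1 to QH means the radius DH is perpendicular to QH and since A1 is tangent to PW there, DP ⟂ PW, with radius 3.2, so the center D sits 3.2 in from both sides at D = (-34.50, -16.70). Then |TD| = |D − T| = 38.33.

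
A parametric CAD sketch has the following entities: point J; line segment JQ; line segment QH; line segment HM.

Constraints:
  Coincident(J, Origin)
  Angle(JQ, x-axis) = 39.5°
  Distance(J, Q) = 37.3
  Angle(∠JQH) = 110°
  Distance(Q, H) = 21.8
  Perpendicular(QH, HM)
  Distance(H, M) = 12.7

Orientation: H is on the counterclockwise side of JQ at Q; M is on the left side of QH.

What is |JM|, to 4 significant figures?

41.16

J is at the origin; JQ runs at 39.5° with length 37.3, so Q = 37.3·(cos 39.5°, sin 39.5°) = (28.78, 23.73). ∠JQH = 110.0°, so QH runs at 39.5° + (180° − 110.0°) = 109.5° from the x-axis; with |QH| = 21.8, H = Q + 21.8·(cos 109.5°, sin 109.5°) = (21.50, 44.28). The perpendicularity gives HM at right angles to QH; with |HM| = 12.7 on the left of QH, M = H + 12.7·(-0.9426, -0.3338) = (9.533, 40.04). Then |JM| = |M − J| = 41.16.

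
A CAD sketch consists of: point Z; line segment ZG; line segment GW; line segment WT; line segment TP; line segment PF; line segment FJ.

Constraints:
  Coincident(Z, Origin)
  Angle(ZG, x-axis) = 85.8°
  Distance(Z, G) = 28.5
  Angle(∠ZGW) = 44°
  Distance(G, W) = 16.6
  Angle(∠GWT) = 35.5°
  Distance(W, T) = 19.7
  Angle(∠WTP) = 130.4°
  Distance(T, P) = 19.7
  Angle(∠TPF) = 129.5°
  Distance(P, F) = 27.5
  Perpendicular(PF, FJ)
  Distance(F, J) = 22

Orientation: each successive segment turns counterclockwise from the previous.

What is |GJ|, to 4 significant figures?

29.55

∠TPF = 129.5° gives PF at 106.4° from the x-axis; with |PF| = 27.5, F = (12.57, 62.21). The perpendicularity gives FJ at right angles to PF, so FJ runs at -163.6°; with |FJ| = 22.0, J = (-8.531, 56.00). Then |GJ| = |J − G| = 29.55.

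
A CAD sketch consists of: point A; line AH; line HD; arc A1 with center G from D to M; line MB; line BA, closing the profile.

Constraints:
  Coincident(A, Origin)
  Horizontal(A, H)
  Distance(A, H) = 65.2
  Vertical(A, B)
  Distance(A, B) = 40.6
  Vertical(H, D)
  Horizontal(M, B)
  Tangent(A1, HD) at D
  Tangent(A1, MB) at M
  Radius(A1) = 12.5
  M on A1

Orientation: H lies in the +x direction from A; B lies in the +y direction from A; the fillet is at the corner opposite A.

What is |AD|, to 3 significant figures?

71.0

A is at the origin; AH is horizontal with |AH| = 65.2 and H on the +x side, so H = (65.2, 0.00). A and B share the same x with |AB| = 40.6 and B on the +y side, so B = (0.00, 40.6). The virtual corner opposite A is at (65.2, 40.6). A1 meets HD tangentially, so GD is at right angles to HD and since A1 is tangent to MB there, GM ⟂ MB, with radius 12.5, so the center G sits 12.5 in from both sides at G = (52.7, 28.1). That places the tangent points at D = (65.2, 28.1) on HD and M = (52.7, 40.6) on MB. Then |AD| = |D − A| = 71.0.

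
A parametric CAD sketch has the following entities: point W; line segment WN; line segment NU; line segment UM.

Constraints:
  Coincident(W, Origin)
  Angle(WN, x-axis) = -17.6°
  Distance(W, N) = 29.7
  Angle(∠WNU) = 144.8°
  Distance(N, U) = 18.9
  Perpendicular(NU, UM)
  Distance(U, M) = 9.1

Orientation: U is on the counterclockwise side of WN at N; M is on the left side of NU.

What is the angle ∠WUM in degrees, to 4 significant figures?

68.37°

∠WNU = 144.8°, so NU runs at -17.6° + (180° − 144.8°) = 17.60° from the x-axis; with |NU| = 18.9, U = N + 18.9·(cos 17.60°, sin 17.60°) = (46.33, -3.266). The perpendicularity gives UM at right angles to NU; with |UM| = 9.1 on the left of NU, M = U + 9.1·(-0.3024, 0.9532) = (43.57, 5.408). Then cos ∠WUM = UW·UM / (|UW||UM|), giving 68.37°.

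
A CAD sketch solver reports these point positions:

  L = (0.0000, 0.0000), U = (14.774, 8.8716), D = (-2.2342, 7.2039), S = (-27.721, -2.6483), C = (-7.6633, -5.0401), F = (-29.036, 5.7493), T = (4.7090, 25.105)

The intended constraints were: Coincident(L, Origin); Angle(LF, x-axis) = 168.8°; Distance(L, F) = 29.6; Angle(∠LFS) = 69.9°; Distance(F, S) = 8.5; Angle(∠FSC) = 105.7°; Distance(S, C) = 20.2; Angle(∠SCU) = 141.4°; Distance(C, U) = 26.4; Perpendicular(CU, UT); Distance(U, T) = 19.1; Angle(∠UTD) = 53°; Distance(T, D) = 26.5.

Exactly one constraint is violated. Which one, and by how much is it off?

Distance(T, D) = 26.5 — off by 7.30.

L = (0.00, 0.00) ✓; LF at 168.8° ✓; |LF| = 29.60 ✓; ∠LFS = 69.90° ✓; |FS| = 8.500 ✓; ∠FSC = 105.7° ✓; |SC| = 20.20 ✓; ∠SCU = 141.4° ✓; |CU| = 26.40 ✓; ∠(CU, UT) = 90.00° ✓; |UT| = 19.10 ✓; ∠UTD = 53.00° ✓; |TD| = 19.20 ✗.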